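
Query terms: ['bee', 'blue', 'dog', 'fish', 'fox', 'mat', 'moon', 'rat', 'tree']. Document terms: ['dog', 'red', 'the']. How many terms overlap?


Query terms: ['bee', 'blue', 'dog', 'fish', 'fox', 'mat', 'moon', 'rat', 'tree']
Document terms: ['dog', 'red', 'the']
Common terms: ['dog']
Overlap count = 1

1


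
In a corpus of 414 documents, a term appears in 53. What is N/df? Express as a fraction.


IDF ratio = N / df
= 414 / 53
= 414/53

414/53


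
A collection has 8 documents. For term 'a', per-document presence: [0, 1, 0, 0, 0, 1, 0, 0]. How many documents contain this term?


Checking each document for 'a':
Doc 1: absent
Doc 2: present
Doc 3: absent
Doc 4: absent
Doc 5: absent
Doc 6: present
Doc 7: absent
Doc 8: absent
df = sum of presences = 0 + 1 + 0 + 0 + 0 + 1 + 0 + 0 = 2

2


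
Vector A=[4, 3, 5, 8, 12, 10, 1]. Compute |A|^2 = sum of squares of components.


|A|^2 = sum of squared components
A[0]^2 = 4^2 = 16
A[1]^2 = 3^2 = 9
A[2]^2 = 5^2 = 25
A[3]^2 = 8^2 = 64
A[4]^2 = 12^2 = 144
A[5]^2 = 10^2 = 100
A[6]^2 = 1^2 = 1
Sum = 16 + 9 + 25 + 64 + 144 + 100 + 1 = 359

359


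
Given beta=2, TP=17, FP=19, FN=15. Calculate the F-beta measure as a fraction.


P = TP/(TP+FP) = 17/36 = 17/36
R = TP/(TP+FN) = 17/32 = 17/32
beta^2 = 2^2 = 4
(1 + beta^2) = 5
Numerator = (1+beta^2)*P*R = 1445/1152
Denominator = beta^2*P + R = 17/9 + 17/32 = 697/288
F_beta = 85/164

85/164


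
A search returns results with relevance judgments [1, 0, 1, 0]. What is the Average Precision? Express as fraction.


Computing P@k for each relevant position:
Position 1: relevant, P@1 = 1/1 = 1
Position 2: not relevant
Position 3: relevant, P@3 = 2/3 = 2/3
Position 4: not relevant
Sum of P@k = 1 + 2/3 = 5/3
AP = 5/3 / 2 = 5/6

5/6


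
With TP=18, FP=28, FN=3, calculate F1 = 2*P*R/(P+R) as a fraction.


F1 = 2 * P * R / (P + R)
P = TP/(TP+FP) = 18/46 = 9/23
R = TP/(TP+FN) = 18/21 = 6/7
2 * P * R = 2 * 9/23 * 6/7 = 108/161
P + R = 9/23 + 6/7 = 201/161
F1 = 108/161 / 201/161 = 36/67

36/67


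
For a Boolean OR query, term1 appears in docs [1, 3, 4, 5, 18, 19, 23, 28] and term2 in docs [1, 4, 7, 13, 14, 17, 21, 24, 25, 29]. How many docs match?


Boolean OR: find union of posting lists
term1 docs: [1, 3, 4, 5, 18, 19, 23, 28]
term2 docs: [1, 4, 7, 13, 14, 17, 21, 24, 25, 29]
Union: [1, 3, 4, 5, 7, 13, 14, 17, 18, 19, 21, 23, 24, 25, 28, 29]
|union| = 16

16


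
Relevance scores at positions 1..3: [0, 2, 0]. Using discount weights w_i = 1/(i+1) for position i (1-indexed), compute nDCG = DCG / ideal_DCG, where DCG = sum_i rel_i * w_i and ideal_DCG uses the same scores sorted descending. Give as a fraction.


Position discount weights w_i = 1/(i+1) for i=1..3:
Weights = [1/2, 1/3, 1/4]
Actual relevance: [0, 2, 0]
DCG = 0/2 + 2/3 + 0/4 = 2/3
Ideal relevance (sorted desc): [2, 0, 0]
Ideal DCG = 2/2 + 0/3 + 0/4 = 1
nDCG = DCG / ideal_DCG = 2/3 / 1 = 2/3

2/3


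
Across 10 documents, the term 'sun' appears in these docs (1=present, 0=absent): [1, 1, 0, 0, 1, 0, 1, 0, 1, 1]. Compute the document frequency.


Checking each document for 'sun':
Doc 1: present
Doc 2: present
Doc 3: absent
Doc 4: absent
Doc 5: present
Doc 6: absent
Doc 7: present
Doc 8: absent
Doc 9: present
Doc 10: present
df = sum of presences = 1 + 1 + 0 + 0 + 1 + 0 + 1 + 0 + 1 + 1 = 6

6


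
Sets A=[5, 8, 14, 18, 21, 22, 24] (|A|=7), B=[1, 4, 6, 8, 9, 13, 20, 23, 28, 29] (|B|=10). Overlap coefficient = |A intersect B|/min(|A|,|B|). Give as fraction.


A intersect B = [8]
|A intersect B| = 1
min(|A|, |B|) = min(7, 10) = 7
Overlap = 1 / 7 = 1/7

1/7


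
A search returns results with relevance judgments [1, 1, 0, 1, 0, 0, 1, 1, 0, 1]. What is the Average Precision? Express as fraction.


Computing P@k for each relevant position:
Position 1: relevant, P@1 = 1/1 = 1
Position 2: relevant, P@2 = 2/2 = 1
Position 3: not relevant
Position 4: relevant, P@4 = 3/4 = 3/4
Position 5: not relevant
Position 6: not relevant
Position 7: relevant, P@7 = 4/7 = 4/7
Position 8: relevant, P@8 = 5/8 = 5/8
Position 9: not relevant
Position 10: relevant, P@10 = 6/10 = 3/5
Sum of P@k = 1 + 1 + 3/4 + 4/7 + 5/8 + 3/5 = 1273/280
AP = 1273/280 / 6 = 1273/1680

1273/1680


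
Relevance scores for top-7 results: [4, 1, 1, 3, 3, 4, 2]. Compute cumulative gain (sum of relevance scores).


Cumulative Gain = sum of relevance scores
Position 1: rel=4, running sum=4
Position 2: rel=1, running sum=5
Position 3: rel=1, running sum=6
Position 4: rel=3, running sum=9
Position 5: rel=3, running sum=12
Position 6: rel=4, running sum=16
Position 7: rel=2, running sum=18
CG = 18

18


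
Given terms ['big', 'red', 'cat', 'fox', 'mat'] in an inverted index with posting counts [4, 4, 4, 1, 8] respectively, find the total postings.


Summing posting list sizes:
'big': 4 postings
'red': 4 postings
'cat': 4 postings
'fox': 1 postings
'mat': 8 postings
Total = 4 + 4 + 4 + 1 + 8 = 21

21


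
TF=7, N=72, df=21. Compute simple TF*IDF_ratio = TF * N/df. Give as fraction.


TF * (N/df)
= 7 * (72/21)
= 7 * 24/7
= 24

24


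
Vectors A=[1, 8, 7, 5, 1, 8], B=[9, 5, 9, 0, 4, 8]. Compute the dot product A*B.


Dot product = sum of element-wise products
A[0]*B[0] = 1*9 = 9
A[1]*B[1] = 8*5 = 40
A[2]*B[2] = 7*9 = 63
A[3]*B[3] = 5*0 = 0
A[4]*B[4] = 1*4 = 4
A[5]*B[5] = 8*8 = 64
Sum = 9 + 40 + 63 + 0 + 4 + 64 = 180

180


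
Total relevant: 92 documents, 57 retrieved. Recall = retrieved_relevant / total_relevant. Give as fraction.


Recall = retrieved_relevant / total_relevant
= 57 / 92
= 57 / (57 + 35)
= 57/92

57/92


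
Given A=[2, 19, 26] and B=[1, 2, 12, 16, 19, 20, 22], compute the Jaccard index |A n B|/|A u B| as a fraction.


A intersect B = [2, 19]
|A intersect B| = 2
A union B = [1, 2, 12, 16, 19, 20, 22, 26]
|A union B| = 8
Jaccard = 2/8 = 1/4

1/4


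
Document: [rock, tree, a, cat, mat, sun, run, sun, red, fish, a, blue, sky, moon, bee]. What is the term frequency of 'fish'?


Document has 15 words
Scanning for 'fish':
Found at positions: [9]
Count = 1

1


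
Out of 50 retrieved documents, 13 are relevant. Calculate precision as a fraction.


Precision = relevant_retrieved / total_retrieved
= 13 / 50
= 13 / (13 + 37)
= 13/50

13/50


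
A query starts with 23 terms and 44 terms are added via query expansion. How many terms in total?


Original terms: 23
Expansion terms: 44
Total = 23 + 44 = 67

67


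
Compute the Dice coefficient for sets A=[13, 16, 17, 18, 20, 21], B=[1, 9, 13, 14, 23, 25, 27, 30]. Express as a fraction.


A intersect B = [13]
|A intersect B| = 1
|A| = 6, |B| = 8
Dice = 2*1 / (6+8)
= 2 / 14 = 1/7

1/7


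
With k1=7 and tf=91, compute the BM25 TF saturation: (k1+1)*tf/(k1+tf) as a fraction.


BM25 TF component = (k1+1)*tf / (k1+tf)
k1 = 7, tf = 91
Numerator = (7+1)*91 = 728
Denominator = 7 + 91 = 98
= 728/98 = 52/7

52/7


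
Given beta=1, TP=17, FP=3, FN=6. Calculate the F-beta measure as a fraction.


P = TP/(TP+FP) = 17/20 = 17/20
R = TP/(TP+FN) = 17/23 = 17/23
beta^2 = 1^2 = 1
(1 + beta^2) = 2
Numerator = (1+beta^2)*P*R = 289/230
Denominator = beta^2*P + R = 17/20 + 17/23 = 731/460
F_beta = 34/43

34/43


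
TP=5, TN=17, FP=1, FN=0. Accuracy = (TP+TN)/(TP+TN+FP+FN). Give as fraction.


Accuracy = (TP + TN) / (TP + TN + FP + FN)
TP + TN = 5 + 17 = 22
Total = 5 + 17 + 1 + 0 = 23
Accuracy = 22 / 23 = 22/23

22/23


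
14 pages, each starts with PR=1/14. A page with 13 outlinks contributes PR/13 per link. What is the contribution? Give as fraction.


Initial PR = 1/14 = 1/14
Outlinks = 13
Contribution per link = PR / outlinks
= 1/14 / 13
= 1/182

1/182


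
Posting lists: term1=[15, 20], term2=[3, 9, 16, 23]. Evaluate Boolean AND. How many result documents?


Boolean AND: find intersection of posting lists
term1 docs: [15, 20]
term2 docs: [3, 9, 16, 23]
Intersection: []
|intersection| = 0

0


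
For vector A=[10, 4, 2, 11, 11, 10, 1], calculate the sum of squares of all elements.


|A|^2 = sum of squared components
A[0]^2 = 10^2 = 100
A[1]^2 = 4^2 = 16
A[2]^2 = 2^2 = 4
A[3]^2 = 11^2 = 121
A[4]^2 = 11^2 = 121
A[5]^2 = 10^2 = 100
A[6]^2 = 1^2 = 1
Sum = 100 + 16 + 4 + 121 + 121 + 100 + 1 = 463

463


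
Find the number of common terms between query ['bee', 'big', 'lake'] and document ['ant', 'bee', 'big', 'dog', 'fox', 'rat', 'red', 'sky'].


Query terms: ['bee', 'big', 'lake']
Document terms: ['ant', 'bee', 'big', 'dog', 'fox', 'rat', 'red', 'sky']
Common terms: ['bee', 'big']
Overlap count = 2

2


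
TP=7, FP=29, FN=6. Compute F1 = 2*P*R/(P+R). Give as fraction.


F1 = 2 * P * R / (P + R)
P = TP/(TP+FP) = 7/36 = 7/36
R = TP/(TP+FN) = 7/13 = 7/13
2 * P * R = 2 * 7/36 * 7/13 = 49/234
P + R = 7/36 + 7/13 = 343/468
F1 = 49/234 / 343/468 = 2/7

2/7


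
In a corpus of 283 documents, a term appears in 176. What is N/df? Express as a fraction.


IDF ratio = N / df
= 283 / 176
= 283/176

283/176


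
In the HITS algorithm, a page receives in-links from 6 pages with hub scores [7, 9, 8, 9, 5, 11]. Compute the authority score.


Authority = sum of hub scores of in-linkers
In-link 1: hub score = 7
In-link 2: hub score = 9
In-link 3: hub score = 8
In-link 4: hub score = 9
In-link 5: hub score = 5
In-link 6: hub score = 11
Authority = 7 + 9 + 8 + 9 + 5 + 11 = 49

49


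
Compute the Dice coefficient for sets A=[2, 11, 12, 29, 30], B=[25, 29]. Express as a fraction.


A intersect B = [29]
|A intersect B| = 1
|A| = 5, |B| = 2
Dice = 2*1 / (5+2)
= 2 / 7 = 2/7

2/7


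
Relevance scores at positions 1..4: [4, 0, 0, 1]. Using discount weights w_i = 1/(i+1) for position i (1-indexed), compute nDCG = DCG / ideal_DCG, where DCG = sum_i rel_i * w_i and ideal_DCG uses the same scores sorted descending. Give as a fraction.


Position discount weights w_i = 1/(i+1) for i=1..4:
Weights = [1/2, 1/3, 1/4, 1/5]
Actual relevance: [4, 0, 0, 1]
DCG = 4/2 + 0/3 + 0/4 + 1/5 = 11/5
Ideal relevance (sorted desc): [4, 1, 0, 0]
Ideal DCG = 4/2 + 1/3 + 0/4 + 0/5 = 7/3
nDCG = DCG / ideal_DCG = 11/5 / 7/3 = 33/35

33/35


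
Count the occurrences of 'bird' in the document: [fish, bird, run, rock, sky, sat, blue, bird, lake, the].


Document has 10 words
Scanning for 'bird':
Found at positions: [1, 7]
Count = 2

2


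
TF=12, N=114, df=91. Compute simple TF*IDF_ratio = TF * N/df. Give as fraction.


TF * (N/df)
= 12 * (114/91)
= 12 * 114/91
= 1368/91

1368/91


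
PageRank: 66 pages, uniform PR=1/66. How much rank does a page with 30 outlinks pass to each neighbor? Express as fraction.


Initial PR = 1/66 = 1/66
Outlinks = 30
Contribution per link = PR / outlinks
= 1/66 / 30
= 1/1980

1/1980


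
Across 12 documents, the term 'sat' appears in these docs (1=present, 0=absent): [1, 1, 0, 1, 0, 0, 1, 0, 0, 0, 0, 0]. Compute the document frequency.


Checking each document for 'sat':
Doc 1: present
Doc 2: present
Doc 3: absent
Doc 4: present
Doc 5: absent
Doc 6: absent
Doc 7: present
Doc 8: absent
Doc 9: absent
Doc 10: absent
Doc 11: absent
Doc 12: absent
df = sum of presences = 1 + 1 + 0 + 1 + 0 + 0 + 1 + 0 + 0 + 0 + 0 + 0 = 4

4


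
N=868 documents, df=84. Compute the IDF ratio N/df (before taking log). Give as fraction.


IDF ratio = N / df
= 868 / 84
= 31/3

31/3


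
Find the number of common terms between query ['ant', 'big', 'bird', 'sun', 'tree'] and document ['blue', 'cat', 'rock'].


Query terms: ['ant', 'big', 'bird', 'sun', 'tree']
Document terms: ['blue', 'cat', 'rock']
Common terms: []
Overlap count = 0

0


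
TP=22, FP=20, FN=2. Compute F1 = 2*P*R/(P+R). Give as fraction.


F1 = 2 * P * R / (P + R)
P = TP/(TP+FP) = 22/42 = 11/21
R = TP/(TP+FN) = 22/24 = 11/12
2 * P * R = 2 * 11/21 * 11/12 = 121/126
P + R = 11/21 + 11/12 = 121/84
F1 = 121/126 / 121/84 = 2/3

2/3


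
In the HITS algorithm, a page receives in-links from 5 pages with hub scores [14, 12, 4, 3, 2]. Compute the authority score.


Authority = sum of hub scores of in-linkers
In-link 1: hub score = 14
In-link 2: hub score = 12
In-link 3: hub score = 4
In-link 4: hub score = 3
In-link 5: hub score = 2
Authority = 14 + 12 + 4 + 3 + 2 = 35

35


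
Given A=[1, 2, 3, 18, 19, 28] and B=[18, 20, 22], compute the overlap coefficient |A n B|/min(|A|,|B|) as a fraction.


A intersect B = [18]
|A intersect B| = 1
min(|A|, |B|) = min(6, 3) = 3
Overlap = 1 / 3 = 1/3

1/3


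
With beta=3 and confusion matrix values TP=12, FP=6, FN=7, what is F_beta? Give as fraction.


P = TP/(TP+FP) = 12/18 = 2/3
R = TP/(TP+FN) = 12/19 = 12/19
beta^2 = 3^2 = 9
(1 + beta^2) = 10
Numerator = (1+beta^2)*P*R = 80/19
Denominator = beta^2*P + R = 6 + 12/19 = 126/19
F_beta = 40/63

40/63


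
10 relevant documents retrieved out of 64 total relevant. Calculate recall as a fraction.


Recall = retrieved_relevant / total_relevant
= 10 / 64
= 10 / (10 + 54)
= 5/32

5/32


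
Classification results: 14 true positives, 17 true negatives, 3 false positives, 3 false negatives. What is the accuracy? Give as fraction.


Accuracy = (TP + TN) / (TP + TN + FP + FN)
TP + TN = 14 + 17 = 31
Total = 14 + 17 + 3 + 3 = 37
Accuracy = 31 / 37 = 31/37

31/37


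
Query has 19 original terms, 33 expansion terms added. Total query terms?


Original terms: 19
Expansion terms: 33
Total = 19 + 33 = 52

52


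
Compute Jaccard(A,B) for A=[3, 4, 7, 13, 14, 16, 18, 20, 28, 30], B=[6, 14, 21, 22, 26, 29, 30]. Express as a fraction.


A intersect B = [14, 30]
|A intersect B| = 2
A union B = [3, 4, 6, 7, 13, 14, 16, 18, 20, 21, 22, 26, 28, 29, 30]
|A union B| = 15
Jaccard = 2/15 = 2/15

2/15


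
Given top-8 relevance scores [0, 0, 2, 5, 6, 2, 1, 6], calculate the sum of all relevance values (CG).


Cumulative Gain = sum of relevance scores
Position 1: rel=0, running sum=0
Position 2: rel=0, running sum=0
Position 3: rel=2, running sum=2
Position 4: rel=5, running sum=7
Position 5: rel=6, running sum=13
Position 6: rel=2, running sum=15
Position 7: rel=1, running sum=16
Position 8: rel=6, running sum=22
CG = 22

22


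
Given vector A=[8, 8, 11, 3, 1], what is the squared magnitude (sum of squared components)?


|A|^2 = sum of squared components
A[0]^2 = 8^2 = 64
A[1]^2 = 8^2 = 64
A[2]^2 = 11^2 = 121
A[3]^2 = 3^2 = 9
A[4]^2 = 1^2 = 1
Sum = 64 + 64 + 121 + 9 + 1 = 259

259


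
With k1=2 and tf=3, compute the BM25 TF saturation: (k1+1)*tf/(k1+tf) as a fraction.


BM25 TF component = (k1+1)*tf / (k1+tf)
k1 = 2, tf = 3
Numerator = (2+1)*3 = 9
Denominator = 2 + 3 = 5
= 9/5 = 9/5

9/5


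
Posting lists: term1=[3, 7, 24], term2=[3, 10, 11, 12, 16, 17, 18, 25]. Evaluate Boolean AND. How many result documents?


Boolean AND: find intersection of posting lists
term1 docs: [3, 7, 24]
term2 docs: [3, 10, 11, 12, 16, 17, 18, 25]
Intersection: [3]
|intersection| = 1

1


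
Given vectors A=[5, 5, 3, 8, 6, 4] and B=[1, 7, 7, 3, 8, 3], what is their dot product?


Dot product = sum of element-wise products
A[0]*B[0] = 5*1 = 5
A[1]*B[1] = 5*7 = 35
A[2]*B[2] = 3*7 = 21
A[3]*B[3] = 8*3 = 24
A[4]*B[4] = 6*8 = 48
A[5]*B[5] = 4*3 = 12
Sum = 5 + 35 + 21 + 24 + 48 + 12 = 145

145


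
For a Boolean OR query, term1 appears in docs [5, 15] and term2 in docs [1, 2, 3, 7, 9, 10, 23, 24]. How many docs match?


Boolean OR: find union of posting lists
term1 docs: [5, 15]
term2 docs: [1, 2, 3, 7, 9, 10, 23, 24]
Union: [1, 2, 3, 5, 7, 9, 10, 15, 23, 24]
|union| = 10

10


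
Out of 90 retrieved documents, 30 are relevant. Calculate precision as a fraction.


Precision = relevant_retrieved / total_retrieved
= 30 / 90
= 30 / (30 + 60)
= 1/3

1/3


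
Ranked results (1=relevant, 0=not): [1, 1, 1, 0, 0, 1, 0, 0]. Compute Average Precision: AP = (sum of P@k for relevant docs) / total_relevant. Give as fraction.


Computing P@k for each relevant position:
Position 1: relevant, P@1 = 1/1 = 1
Position 2: relevant, P@2 = 2/2 = 1
Position 3: relevant, P@3 = 3/3 = 1
Position 4: not relevant
Position 5: not relevant
Position 6: relevant, P@6 = 4/6 = 2/3
Position 7: not relevant
Position 8: not relevant
Sum of P@k = 1 + 1 + 1 + 2/3 = 11/3
AP = 11/3 / 4 = 11/12

11/12


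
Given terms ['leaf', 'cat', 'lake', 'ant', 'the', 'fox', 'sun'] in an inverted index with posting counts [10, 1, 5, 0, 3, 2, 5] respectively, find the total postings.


Summing posting list sizes:
'leaf': 10 postings
'cat': 1 postings
'lake': 5 postings
'ant': 0 postings
'the': 3 postings
'fox': 2 postings
'sun': 5 postings
Total = 10 + 1 + 5 + 0 + 3 + 2 + 5 = 26

26


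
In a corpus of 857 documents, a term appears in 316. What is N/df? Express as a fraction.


IDF ratio = N / df
= 857 / 316
= 857/316

857/316


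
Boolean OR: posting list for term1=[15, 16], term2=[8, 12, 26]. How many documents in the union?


Boolean OR: find union of posting lists
term1 docs: [15, 16]
term2 docs: [8, 12, 26]
Union: [8, 12, 15, 16, 26]
|union| = 5

5


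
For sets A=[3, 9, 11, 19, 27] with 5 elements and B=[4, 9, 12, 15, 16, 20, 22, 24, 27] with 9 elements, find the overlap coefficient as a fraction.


A intersect B = [9, 27]
|A intersect B| = 2
min(|A|, |B|) = min(5, 9) = 5
Overlap = 2 / 5 = 2/5

2/5


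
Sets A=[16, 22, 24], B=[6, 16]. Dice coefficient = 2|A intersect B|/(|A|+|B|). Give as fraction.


A intersect B = [16]
|A intersect B| = 1
|A| = 3, |B| = 2
Dice = 2*1 / (3+2)
= 2 / 5 = 2/5

2/5


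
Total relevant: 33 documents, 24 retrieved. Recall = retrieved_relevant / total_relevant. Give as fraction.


Recall = retrieved_relevant / total_relevant
= 24 / 33
= 24 / (24 + 9)
= 8/11

8/11


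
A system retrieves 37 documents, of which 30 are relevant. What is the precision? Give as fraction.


Precision = relevant_retrieved / total_retrieved
= 30 / 37
= 30 / (30 + 7)
= 30/37

30/37


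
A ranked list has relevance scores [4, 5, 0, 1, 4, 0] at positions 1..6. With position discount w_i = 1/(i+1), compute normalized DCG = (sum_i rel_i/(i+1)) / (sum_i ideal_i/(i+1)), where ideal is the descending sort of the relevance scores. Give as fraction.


Position discount weights w_i = 1/(i+1) for i=1..6:
Weights = [1/2, 1/3, 1/4, 1/5, 1/6, 1/7]
Actual relevance: [4, 5, 0, 1, 4, 0]
DCG = 4/2 + 5/3 + 0/4 + 1/5 + 4/6 + 0/7 = 68/15
Ideal relevance (sorted desc): [5, 4, 4, 1, 0, 0]
Ideal DCG = 5/2 + 4/3 + 4/4 + 1/5 + 0/6 + 0/7 = 151/30
nDCG = DCG / ideal_DCG = 68/15 / 151/30 = 136/151

136/151


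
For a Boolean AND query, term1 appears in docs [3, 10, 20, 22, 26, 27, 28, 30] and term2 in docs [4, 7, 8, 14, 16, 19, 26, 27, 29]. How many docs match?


Boolean AND: find intersection of posting lists
term1 docs: [3, 10, 20, 22, 26, 27, 28, 30]
term2 docs: [4, 7, 8, 14, 16, 19, 26, 27, 29]
Intersection: [26, 27]
|intersection| = 2

2


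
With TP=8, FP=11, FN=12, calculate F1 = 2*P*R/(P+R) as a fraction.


F1 = 2 * P * R / (P + R)
P = TP/(TP+FP) = 8/19 = 8/19
R = TP/(TP+FN) = 8/20 = 2/5
2 * P * R = 2 * 8/19 * 2/5 = 32/95
P + R = 8/19 + 2/5 = 78/95
F1 = 32/95 / 78/95 = 16/39

16/39


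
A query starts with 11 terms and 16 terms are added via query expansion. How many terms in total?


Original terms: 11
Expansion terms: 16
Total = 11 + 16 = 27

27


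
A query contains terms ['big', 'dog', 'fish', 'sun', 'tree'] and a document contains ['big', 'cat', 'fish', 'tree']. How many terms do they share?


Query terms: ['big', 'dog', 'fish', 'sun', 'tree']
Document terms: ['big', 'cat', 'fish', 'tree']
Common terms: ['big', 'fish', 'tree']
Overlap count = 3

3


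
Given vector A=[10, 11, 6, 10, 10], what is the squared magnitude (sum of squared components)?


|A|^2 = sum of squared components
A[0]^2 = 10^2 = 100
A[1]^2 = 11^2 = 121
A[2]^2 = 6^2 = 36
A[3]^2 = 10^2 = 100
A[4]^2 = 10^2 = 100
Sum = 100 + 121 + 36 + 100 + 100 = 457

457


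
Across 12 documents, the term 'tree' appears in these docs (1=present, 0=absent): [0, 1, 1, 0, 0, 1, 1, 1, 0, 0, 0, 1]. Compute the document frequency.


Checking each document for 'tree':
Doc 1: absent
Doc 2: present
Doc 3: present
Doc 4: absent
Doc 5: absent
Doc 6: present
Doc 7: present
Doc 8: present
Doc 9: absent
Doc 10: absent
Doc 11: absent
Doc 12: present
df = sum of presences = 0 + 1 + 1 + 0 + 0 + 1 + 1 + 1 + 0 + 0 + 0 + 1 = 6

6


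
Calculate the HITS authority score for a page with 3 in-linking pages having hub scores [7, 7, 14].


Authority = sum of hub scores of in-linkers
In-link 1: hub score = 7
In-link 2: hub score = 7
In-link 3: hub score = 14
Authority = 7 + 7 + 14 = 28

28


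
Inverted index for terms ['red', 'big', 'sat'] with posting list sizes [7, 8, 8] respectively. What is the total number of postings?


Summing posting list sizes:
'red': 7 postings
'big': 8 postings
'sat': 8 postings
Total = 7 + 8 + 8 = 23

23


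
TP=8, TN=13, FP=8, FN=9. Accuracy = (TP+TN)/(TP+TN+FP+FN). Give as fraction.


Accuracy = (TP + TN) / (TP + TN + FP + FN)
TP + TN = 8 + 13 = 21
Total = 8 + 13 + 8 + 9 = 38
Accuracy = 21 / 38 = 21/38

21/38


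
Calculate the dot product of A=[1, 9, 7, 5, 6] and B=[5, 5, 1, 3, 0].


Dot product = sum of element-wise products
A[0]*B[0] = 1*5 = 5
A[1]*B[1] = 9*5 = 45
A[2]*B[2] = 7*1 = 7
A[3]*B[3] = 5*3 = 15
A[4]*B[4] = 6*0 = 0
Sum = 5 + 45 + 7 + 15 + 0 = 72

72


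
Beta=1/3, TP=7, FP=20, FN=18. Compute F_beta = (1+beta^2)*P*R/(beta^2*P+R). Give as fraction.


P = TP/(TP+FP) = 7/27 = 7/27
R = TP/(TP+FN) = 7/25 = 7/25
beta^2 = 1/3^2 = 1/9
(1 + beta^2) = 10/9
Numerator = (1+beta^2)*P*R = 98/1215
Denominator = beta^2*P + R = 7/243 + 7/25 = 1876/6075
F_beta = 35/134

35/134


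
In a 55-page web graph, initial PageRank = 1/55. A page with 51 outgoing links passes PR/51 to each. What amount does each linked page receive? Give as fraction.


Initial PR = 1/55 = 1/55
Outlinks = 51
Contribution per link = PR / outlinks
= 1/55 / 51
= 1/2805

1/2805


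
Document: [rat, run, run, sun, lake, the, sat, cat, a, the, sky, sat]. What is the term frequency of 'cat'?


Document has 12 words
Scanning for 'cat':
Found at positions: [7]
Count = 1

1


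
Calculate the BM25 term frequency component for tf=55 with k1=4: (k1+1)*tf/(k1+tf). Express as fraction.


BM25 TF component = (k1+1)*tf / (k1+tf)
k1 = 4, tf = 55
Numerator = (4+1)*55 = 275
Denominator = 4 + 55 = 59
= 275/59 = 275/59

275/59


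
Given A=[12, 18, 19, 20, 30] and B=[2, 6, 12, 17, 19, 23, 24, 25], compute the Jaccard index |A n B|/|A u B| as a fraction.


A intersect B = [12, 19]
|A intersect B| = 2
A union B = [2, 6, 12, 17, 18, 19, 20, 23, 24, 25, 30]
|A union B| = 11
Jaccard = 2/11 = 2/11

2/11


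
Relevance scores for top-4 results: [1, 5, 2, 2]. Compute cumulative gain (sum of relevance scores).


Cumulative Gain = sum of relevance scores
Position 1: rel=1, running sum=1
Position 2: rel=5, running sum=6
Position 3: rel=2, running sum=8
Position 4: rel=2, running sum=10
CG = 10

10


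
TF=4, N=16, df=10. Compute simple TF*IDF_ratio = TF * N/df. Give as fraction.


TF * (N/df)
= 4 * (16/10)
= 4 * 8/5
= 32/5

32/5


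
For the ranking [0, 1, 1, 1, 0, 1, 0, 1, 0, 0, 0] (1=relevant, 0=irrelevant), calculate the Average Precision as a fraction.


Computing P@k for each relevant position:
Position 1: not relevant
Position 2: relevant, P@2 = 1/2 = 1/2
Position 3: relevant, P@3 = 2/3 = 2/3
Position 4: relevant, P@4 = 3/4 = 3/4
Position 5: not relevant
Position 6: relevant, P@6 = 4/6 = 2/3
Position 7: not relevant
Position 8: relevant, P@8 = 5/8 = 5/8
Position 9: not relevant
Position 10: not relevant
Position 11: not relevant
Sum of P@k = 1/2 + 2/3 + 3/4 + 2/3 + 5/8 = 77/24
AP = 77/24 / 5 = 77/120

77/120


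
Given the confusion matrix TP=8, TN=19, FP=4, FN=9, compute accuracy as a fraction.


Accuracy = (TP + TN) / (TP + TN + FP + FN)
TP + TN = 8 + 19 = 27
Total = 8 + 19 + 4 + 9 = 40
Accuracy = 27 / 40 = 27/40

27/40


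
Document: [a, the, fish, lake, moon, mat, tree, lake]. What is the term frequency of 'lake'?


Document has 8 words
Scanning for 'lake':
Found at positions: [3, 7]
Count = 2

2


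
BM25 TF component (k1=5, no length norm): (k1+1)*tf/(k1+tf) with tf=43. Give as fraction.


BM25 TF component = (k1+1)*tf / (k1+tf)
k1 = 5, tf = 43
Numerator = (5+1)*43 = 258
Denominator = 5 + 43 = 48
= 258/48 = 43/8

43/8


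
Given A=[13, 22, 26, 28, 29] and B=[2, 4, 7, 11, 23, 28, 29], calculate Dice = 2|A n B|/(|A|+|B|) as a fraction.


A intersect B = [28, 29]
|A intersect B| = 2
|A| = 5, |B| = 7
Dice = 2*2 / (5+7)
= 4 / 12 = 1/3

1/3


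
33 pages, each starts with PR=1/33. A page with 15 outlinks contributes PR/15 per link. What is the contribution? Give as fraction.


Initial PR = 1/33 = 1/33
Outlinks = 15
Contribution per link = PR / outlinks
= 1/33 / 15
= 1/495

1/495


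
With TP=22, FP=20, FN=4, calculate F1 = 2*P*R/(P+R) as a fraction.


F1 = 2 * P * R / (P + R)
P = TP/(TP+FP) = 22/42 = 11/21
R = TP/(TP+FN) = 22/26 = 11/13
2 * P * R = 2 * 11/21 * 11/13 = 242/273
P + R = 11/21 + 11/13 = 374/273
F1 = 242/273 / 374/273 = 11/17

11/17


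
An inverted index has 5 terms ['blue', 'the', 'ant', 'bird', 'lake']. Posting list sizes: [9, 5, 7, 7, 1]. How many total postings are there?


Summing posting list sizes:
'blue': 9 postings
'the': 5 postings
'ant': 7 postings
'bird': 7 postings
'lake': 1 postings
Total = 9 + 5 + 7 + 7 + 1 = 29

29


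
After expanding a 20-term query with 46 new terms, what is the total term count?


Original terms: 20
Expansion terms: 46
Total = 20 + 46 = 66

66


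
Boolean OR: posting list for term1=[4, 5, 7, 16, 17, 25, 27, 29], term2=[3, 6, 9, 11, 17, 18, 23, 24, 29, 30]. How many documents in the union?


Boolean OR: find union of posting lists
term1 docs: [4, 5, 7, 16, 17, 25, 27, 29]
term2 docs: [3, 6, 9, 11, 17, 18, 23, 24, 29, 30]
Union: [3, 4, 5, 6, 7, 9, 11, 16, 17, 18, 23, 24, 25, 27, 29, 30]
|union| = 16

16


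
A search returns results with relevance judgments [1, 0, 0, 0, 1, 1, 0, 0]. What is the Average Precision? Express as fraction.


Computing P@k for each relevant position:
Position 1: relevant, P@1 = 1/1 = 1
Position 2: not relevant
Position 3: not relevant
Position 4: not relevant
Position 5: relevant, P@5 = 2/5 = 2/5
Position 6: relevant, P@6 = 3/6 = 1/2
Position 7: not relevant
Position 8: not relevant
Sum of P@k = 1 + 2/5 + 1/2 = 19/10
AP = 19/10 / 3 = 19/30

19/30


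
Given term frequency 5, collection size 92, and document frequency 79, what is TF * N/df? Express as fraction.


TF * (N/df)
= 5 * (92/79)
= 5 * 92/79
= 460/79

460/79


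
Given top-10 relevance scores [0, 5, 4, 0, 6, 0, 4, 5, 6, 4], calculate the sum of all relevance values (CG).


Cumulative Gain = sum of relevance scores
Position 1: rel=0, running sum=0
Position 2: rel=5, running sum=5
Position 3: rel=4, running sum=9
Position 4: rel=0, running sum=9
Position 5: rel=6, running sum=15
Position 6: rel=0, running sum=15
Position 7: rel=4, running sum=19
Position 8: rel=5, running sum=24
Position 9: rel=6, running sum=30
Position 10: rel=4, running sum=34
CG = 34

34


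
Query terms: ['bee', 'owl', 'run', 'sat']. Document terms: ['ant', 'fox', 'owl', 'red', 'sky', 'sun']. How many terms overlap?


Query terms: ['bee', 'owl', 'run', 'sat']
Document terms: ['ant', 'fox', 'owl', 'red', 'sky', 'sun']
Common terms: ['owl']
Overlap count = 1

1


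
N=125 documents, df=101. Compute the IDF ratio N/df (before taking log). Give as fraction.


IDF ratio = N / df
= 125 / 101
= 125/101

125/101


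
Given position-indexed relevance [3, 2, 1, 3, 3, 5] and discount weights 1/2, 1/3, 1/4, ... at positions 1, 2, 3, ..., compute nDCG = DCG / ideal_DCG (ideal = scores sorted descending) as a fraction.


Position discount weights w_i = 1/(i+1) for i=1..6:
Weights = [1/2, 1/3, 1/4, 1/5, 1/6, 1/7]
Actual relevance: [3, 2, 1, 3, 3, 5]
DCG = 3/2 + 2/3 + 1/4 + 3/5 + 3/6 + 5/7 = 1777/420
Ideal relevance (sorted desc): [5, 3, 3, 3, 2, 1]
Ideal DCG = 5/2 + 3/3 + 3/4 + 3/5 + 2/6 + 1/7 = 2237/420
nDCG = DCG / ideal_DCG = 1777/420 / 2237/420 = 1777/2237

1777/2237


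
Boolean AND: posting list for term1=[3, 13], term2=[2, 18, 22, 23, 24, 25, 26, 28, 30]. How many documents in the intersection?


Boolean AND: find intersection of posting lists
term1 docs: [3, 13]
term2 docs: [2, 18, 22, 23, 24, 25, 26, 28, 30]
Intersection: []
|intersection| = 0

0


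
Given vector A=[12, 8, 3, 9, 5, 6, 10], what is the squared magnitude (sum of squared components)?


|A|^2 = sum of squared components
A[0]^2 = 12^2 = 144
A[1]^2 = 8^2 = 64
A[2]^2 = 3^2 = 9
A[3]^2 = 9^2 = 81
A[4]^2 = 5^2 = 25
A[5]^2 = 6^2 = 36
A[6]^2 = 10^2 = 100
Sum = 144 + 64 + 9 + 81 + 25 + 36 + 100 = 459

459


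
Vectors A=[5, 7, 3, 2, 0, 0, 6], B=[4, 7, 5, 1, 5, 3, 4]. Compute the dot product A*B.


Dot product = sum of element-wise products
A[0]*B[0] = 5*4 = 20
A[1]*B[1] = 7*7 = 49
A[2]*B[2] = 3*5 = 15
A[3]*B[3] = 2*1 = 2
A[4]*B[4] = 0*5 = 0
A[5]*B[5] = 0*3 = 0
A[6]*B[6] = 6*4 = 24
Sum = 20 + 49 + 15 + 2 + 0 + 0 + 24 = 110

110


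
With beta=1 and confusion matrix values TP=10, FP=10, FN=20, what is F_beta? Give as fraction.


P = TP/(TP+FP) = 10/20 = 1/2
R = TP/(TP+FN) = 10/30 = 1/3
beta^2 = 1^2 = 1
(1 + beta^2) = 2
Numerator = (1+beta^2)*P*R = 1/3
Denominator = beta^2*P + R = 1/2 + 1/3 = 5/6
F_beta = 2/5

2/5


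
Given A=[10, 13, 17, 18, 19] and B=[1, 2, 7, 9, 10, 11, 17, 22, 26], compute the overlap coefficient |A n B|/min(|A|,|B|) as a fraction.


A intersect B = [10, 17]
|A intersect B| = 2
min(|A|, |B|) = min(5, 9) = 5
Overlap = 2 / 5 = 2/5

2/5


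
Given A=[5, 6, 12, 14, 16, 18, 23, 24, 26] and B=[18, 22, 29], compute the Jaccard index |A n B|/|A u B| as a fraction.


A intersect B = [18]
|A intersect B| = 1
A union B = [5, 6, 12, 14, 16, 18, 22, 23, 24, 26, 29]
|A union B| = 11
Jaccard = 1/11 = 1/11

1/11


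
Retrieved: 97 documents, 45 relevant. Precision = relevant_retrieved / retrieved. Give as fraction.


Precision = relevant_retrieved / total_retrieved
= 45 / 97
= 45 / (45 + 52)
= 45/97

45/97


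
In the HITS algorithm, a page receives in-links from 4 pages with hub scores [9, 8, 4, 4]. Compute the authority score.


Authority = sum of hub scores of in-linkers
In-link 1: hub score = 9
In-link 2: hub score = 8
In-link 3: hub score = 4
In-link 4: hub score = 4
Authority = 9 + 8 + 4 + 4 = 25

25


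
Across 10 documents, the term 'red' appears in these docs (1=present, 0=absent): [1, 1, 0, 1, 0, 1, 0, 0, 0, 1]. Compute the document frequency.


Checking each document for 'red':
Doc 1: present
Doc 2: present
Doc 3: absent
Doc 4: present
Doc 5: absent
Doc 6: present
Doc 7: absent
Doc 8: absent
Doc 9: absent
Doc 10: present
df = sum of presences = 1 + 1 + 0 + 1 + 0 + 1 + 0 + 0 + 0 + 1 = 5

5


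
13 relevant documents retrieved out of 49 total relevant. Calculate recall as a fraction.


Recall = retrieved_relevant / total_relevant
= 13 / 49
= 13 / (13 + 36)
= 13/49

13/49


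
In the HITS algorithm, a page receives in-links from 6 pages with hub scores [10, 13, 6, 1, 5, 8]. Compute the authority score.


Authority = sum of hub scores of in-linkers
In-link 1: hub score = 10
In-link 2: hub score = 13
In-link 3: hub score = 6
In-link 4: hub score = 1
In-link 5: hub score = 5
In-link 6: hub score = 8
Authority = 10 + 13 + 6 + 1 + 5 + 8 = 43

43


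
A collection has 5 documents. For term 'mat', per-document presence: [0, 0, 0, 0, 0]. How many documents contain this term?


Checking each document for 'mat':
Doc 1: absent
Doc 2: absent
Doc 3: absent
Doc 4: absent
Doc 5: absent
df = sum of presences = 0 + 0 + 0 + 0 + 0 = 0

0


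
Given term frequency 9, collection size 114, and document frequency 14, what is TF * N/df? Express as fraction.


TF * (N/df)
= 9 * (114/14)
= 9 * 57/7
= 513/7

513/7


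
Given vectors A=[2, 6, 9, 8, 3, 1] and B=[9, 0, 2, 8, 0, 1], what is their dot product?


Dot product = sum of element-wise products
A[0]*B[0] = 2*9 = 18
A[1]*B[1] = 6*0 = 0
A[2]*B[2] = 9*2 = 18
A[3]*B[3] = 8*8 = 64
A[4]*B[4] = 3*0 = 0
A[5]*B[5] = 1*1 = 1
Sum = 18 + 0 + 18 + 64 + 0 + 1 = 101

101


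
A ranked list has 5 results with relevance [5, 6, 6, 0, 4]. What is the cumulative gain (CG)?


Cumulative Gain = sum of relevance scores
Position 1: rel=5, running sum=5
Position 2: rel=6, running sum=11
Position 3: rel=6, running sum=17
Position 4: rel=0, running sum=17
Position 5: rel=4, running sum=21
CG = 21

21


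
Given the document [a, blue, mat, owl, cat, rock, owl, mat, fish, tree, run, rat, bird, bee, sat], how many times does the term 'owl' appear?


Document has 15 words
Scanning for 'owl':
Found at positions: [3, 6]
Count = 2

2


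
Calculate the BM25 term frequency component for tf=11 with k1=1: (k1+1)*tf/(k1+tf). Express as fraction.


BM25 TF component = (k1+1)*tf / (k1+tf)
k1 = 1, tf = 11
Numerator = (1+1)*11 = 22
Denominator = 1 + 11 = 12
= 22/12 = 11/6

11/6


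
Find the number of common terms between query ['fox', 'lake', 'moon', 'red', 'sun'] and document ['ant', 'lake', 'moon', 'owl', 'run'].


Query terms: ['fox', 'lake', 'moon', 'red', 'sun']
Document terms: ['ant', 'lake', 'moon', 'owl', 'run']
Common terms: ['lake', 'moon']
Overlap count = 2

2


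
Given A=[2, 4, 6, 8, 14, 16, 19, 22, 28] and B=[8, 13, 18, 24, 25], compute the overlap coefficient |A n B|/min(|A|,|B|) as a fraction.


A intersect B = [8]
|A intersect B| = 1
min(|A|, |B|) = min(9, 5) = 5
Overlap = 1 / 5 = 1/5

1/5


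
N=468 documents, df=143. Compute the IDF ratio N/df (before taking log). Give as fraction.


IDF ratio = N / df
= 468 / 143
= 36/11

36/11


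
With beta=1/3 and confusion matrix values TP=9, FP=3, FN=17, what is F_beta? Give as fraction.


P = TP/(TP+FP) = 9/12 = 3/4
R = TP/(TP+FN) = 9/26 = 9/26
beta^2 = 1/3^2 = 1/9
(1 + beta^2) = 10/9
Numerator = (1+beta^2)*P*R = 15/52
Denominator = beta^2*P + R = 1/12 + 9/26 = 67/156
F_beta = 45/67

45/67


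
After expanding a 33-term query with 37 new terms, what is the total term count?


Original terms: 33
Expansion terms: 37
Total = 33 + 37 = 70

70


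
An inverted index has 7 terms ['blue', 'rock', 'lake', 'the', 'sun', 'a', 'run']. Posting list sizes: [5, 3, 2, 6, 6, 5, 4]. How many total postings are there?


Summing posting list sizes:
'blue': 5 postings
'rock': 3 postings
'lake': 2 postings
'the': 6 postings
'sun': 6 postings
'a': 5 postings
'run': 4 postings
Total = 5 + 3 + 2 + 6 + 6 + 5 + 4 = 31

31


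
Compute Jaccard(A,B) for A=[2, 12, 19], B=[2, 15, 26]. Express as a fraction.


A intersect B = [2]
|A intersect B| = 1
A union B = [2, 12, 15, 19, 26]
|A union B| = 5
Jaccard = 1/5 = 1/5

1/5


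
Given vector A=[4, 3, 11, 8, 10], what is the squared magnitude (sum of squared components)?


|A|^2 = sum of squared components
A[0]^2 = 4^2 = 16
A[1]^2 = 3^2 = 9
A[2]^2 = 11^2 = 121
A[3]^2 = 8^2 = 64
A[4]^2 = 10^2 = 100
Sum = 16 + 9 + 121 + 64 + 100 = 310

310


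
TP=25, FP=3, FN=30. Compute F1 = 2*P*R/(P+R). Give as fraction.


F1 = 2 * P * R / (P + R)
P = TP/(TP+FP) = 25/28 = 25/28
R = TP/(TP+FN) = 25/55 = 5/11
2 * P * R = 2 * 25/28 * 5/11 = 125/154
P + R = 25/28 + 5/11 = 415/308
F1 = 125/154 / 415/308 = 50/83

50/83


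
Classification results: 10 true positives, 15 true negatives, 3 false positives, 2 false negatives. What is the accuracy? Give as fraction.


Accuracy = (TP + TN) / (TP + TN + FP + FN)
TP + TN = 10 + 15 = 25
Total = 10 + 15 + 3 + 2 = 30
Accuracy = 25 / 30 = 5/6

5/6


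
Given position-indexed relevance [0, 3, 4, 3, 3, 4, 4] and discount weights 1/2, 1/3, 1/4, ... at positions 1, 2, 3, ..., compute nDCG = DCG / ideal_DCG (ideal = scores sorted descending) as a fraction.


Position discount weights w_i = 1/(i+1) for i=1..7:
Weights = [1/2, 1/3, 1/4, 1/5, 1/6, 1/7, 1/8]
Actual relevance: [0, 3, 4, 3, 3, 4, 4]
DCG = 0/2 + 3/3 + 4/4 + 3/5 + 3/6 + 4/7 + 4/8 = 146/35
Ideal relevance (sorted desc): [4, 4, 4, 3, 3, 3, 0]
Ideal DCG = 4/2 + 4/3 + 4/4 + 3/5 + 3/6 + 3/7 + 0/8 = 1231/210
nDCG = DCG / ideal_DCG = 146/35 / 1231/210 = 876/1231

876/1231


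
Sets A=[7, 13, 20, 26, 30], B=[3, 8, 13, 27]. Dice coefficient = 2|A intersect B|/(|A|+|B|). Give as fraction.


A intersect B = [13]
|A intersect B| = 1
|A| = 5, |B| = 4
Dice = 2*1 / (5+4)
= 2 / 9 = 2/9

2/9


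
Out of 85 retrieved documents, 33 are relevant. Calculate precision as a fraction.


Precision = relevant_retrieved / total_retrieved
= 33 / 85
= 33 / (33 + 52)
= 33/85

33/85


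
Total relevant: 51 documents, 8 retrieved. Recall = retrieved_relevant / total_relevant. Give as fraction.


Recall = retrieved_relevant / total_relevant
= 8 / 51
= 8 / (8 + 43)
= 8/51

8/51


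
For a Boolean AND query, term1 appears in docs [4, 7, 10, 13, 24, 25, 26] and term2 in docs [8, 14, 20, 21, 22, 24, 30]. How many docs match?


Boolean AND: find intersection of posting lists
term1 docs: [4, 7, 10, 13, 24, 25, 26]
term2 docs: [8, 14, 20, 21, 22, 24, 30]
Intersection: [24]
|intersection| = 1

1


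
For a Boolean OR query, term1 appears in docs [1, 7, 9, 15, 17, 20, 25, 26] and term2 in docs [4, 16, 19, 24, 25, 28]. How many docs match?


Boolean OR: find union of posting lists
term1 docs: [1, 7, 9, 15, 17, 20, 25, 26]
term2 docs: [4, 16, 19, 24, 25, 28]
Union: [1, 4, 7, 9, 15, 16, 17, 19, 20, 24, 25, 26, 28]
|union| = 13

13


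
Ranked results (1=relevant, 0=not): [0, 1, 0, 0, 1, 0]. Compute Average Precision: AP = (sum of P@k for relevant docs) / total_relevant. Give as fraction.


Computing P@k for each relevant position:
Position 1: not relevant
Position 2: relevant, P@2 = 1/2 = 1/2
Position 3: not relevant
Position 4: not relevant
Position 5: relevant, P@5 = 2/5 = 2/5
Position 6: not relevant
Sum of P@k = 1/2 + 2/5 = 9/10
AP = 9/10 / 2 = 9/20

9/20


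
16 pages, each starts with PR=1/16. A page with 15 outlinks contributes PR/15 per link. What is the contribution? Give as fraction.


Initial PR = 1/16 = 1/16
Outlinks = 15
Contribution per link = PR / outlinks
= 1/16 / 15
= 1/240

1/240


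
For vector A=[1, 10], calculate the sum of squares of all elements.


|A|^2 = sum of squared components
A[0]^2 = 1^2 = 1
A[1]^2 = 10^2 = 100
Sum = 1 + 100 = 101

101


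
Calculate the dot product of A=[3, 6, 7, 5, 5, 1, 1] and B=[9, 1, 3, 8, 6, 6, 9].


Dot product = sum of element-wise products
A[0]*B[0] = 3*9 = 27
A[1]*B[1] = 6*1 = 6
A[2]*B[2] = 7*3 = 21
A[3]*B[3] = 5*8 = 40
A[4]*B[4] = 5*6 = 30
A[5]*B[5] = 1*6 = 6
A[6]*B[6] = 1*9 = 9
Sum = 27 + 6 + 21 + 40 + 30 + 6 + 9 = 139

139


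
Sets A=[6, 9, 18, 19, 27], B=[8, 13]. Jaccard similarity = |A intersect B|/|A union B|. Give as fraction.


A intersect B = []
|A intersect B| = 0
A union B = [6, 8, 9, 13, 18, 19, 27]
|A union B| = 7
Jaccard = 0/7 = 0

0


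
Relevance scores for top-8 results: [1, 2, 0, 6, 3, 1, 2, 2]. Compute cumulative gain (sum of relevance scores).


Cumulative Gain = sum of relevance scores
Position 1: rel=1, running sum=1
Position 2: rel=2, running sum=3
Position 3: rel=0, running sum=3
Position 4: rel=6, running sum=9
Position 5: rel=3, running sum=12
Position 6: rel=1, running sum=13
Position 7: rel=2, running sum=15
Position 8: rel=2, running sum=17
CG = 17

17


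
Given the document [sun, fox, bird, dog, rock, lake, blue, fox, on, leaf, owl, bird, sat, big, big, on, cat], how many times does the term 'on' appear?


Document has 17 words
Scanning for 'on':
Found at positions: [8, 15]
Count = 2

2


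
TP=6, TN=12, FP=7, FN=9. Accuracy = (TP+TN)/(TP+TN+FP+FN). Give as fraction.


Accuracy = (TP + TN) / (TP + TN + FP + FN)
TP + TN = 6 + 12 = 18
Total = 6 + 12 + 7 + 9 = 34
Accuracy = 18 / 34 = 9/17

9/17


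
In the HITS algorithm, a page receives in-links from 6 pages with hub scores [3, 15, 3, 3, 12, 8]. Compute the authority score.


Authority = sum of hub scores of in-linkers
In-link 1: hub score = 3
In-link 2: hub score = 15
In-link 3: hub score = 3
In-link 4: hub score = 3
In-link 5: hub score = 12
In-link 6: hub score = 8
Authority = 3 + 15 + 3 + 3 + 12 + 8 = 44

44
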